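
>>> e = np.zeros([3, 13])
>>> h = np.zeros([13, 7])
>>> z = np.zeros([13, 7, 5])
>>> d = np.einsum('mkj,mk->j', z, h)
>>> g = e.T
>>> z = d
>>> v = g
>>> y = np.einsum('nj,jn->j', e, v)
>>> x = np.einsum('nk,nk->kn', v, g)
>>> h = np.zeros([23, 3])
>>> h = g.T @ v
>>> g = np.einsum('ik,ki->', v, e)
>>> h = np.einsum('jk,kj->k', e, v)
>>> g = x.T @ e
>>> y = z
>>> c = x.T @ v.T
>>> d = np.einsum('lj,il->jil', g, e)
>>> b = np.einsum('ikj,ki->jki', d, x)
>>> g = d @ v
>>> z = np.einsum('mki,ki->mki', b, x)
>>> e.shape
(3, 13)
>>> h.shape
(13,)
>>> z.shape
(13, 3, 13)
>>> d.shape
(13, 3, 13)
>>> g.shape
(13, 3, 3)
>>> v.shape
(13, 3)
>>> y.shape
(5,)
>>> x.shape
(3, 13)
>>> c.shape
(13, 13)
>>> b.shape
(13, 3, 13)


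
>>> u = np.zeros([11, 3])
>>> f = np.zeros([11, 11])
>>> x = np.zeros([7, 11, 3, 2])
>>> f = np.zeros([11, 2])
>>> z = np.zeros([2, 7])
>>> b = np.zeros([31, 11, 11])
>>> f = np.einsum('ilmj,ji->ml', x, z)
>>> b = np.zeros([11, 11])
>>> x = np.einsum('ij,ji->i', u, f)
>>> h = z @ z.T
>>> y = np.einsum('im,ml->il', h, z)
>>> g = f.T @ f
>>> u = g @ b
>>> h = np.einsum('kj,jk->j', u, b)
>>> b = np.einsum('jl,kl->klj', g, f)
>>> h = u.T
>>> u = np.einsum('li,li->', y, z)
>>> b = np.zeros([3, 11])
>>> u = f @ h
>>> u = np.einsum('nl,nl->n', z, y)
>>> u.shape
(2,)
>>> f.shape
(3, 11)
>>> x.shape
(11,)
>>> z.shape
(2, 7)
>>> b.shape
(3, 11)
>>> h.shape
(11, 11)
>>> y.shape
(2, 7)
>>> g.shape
(11, 11)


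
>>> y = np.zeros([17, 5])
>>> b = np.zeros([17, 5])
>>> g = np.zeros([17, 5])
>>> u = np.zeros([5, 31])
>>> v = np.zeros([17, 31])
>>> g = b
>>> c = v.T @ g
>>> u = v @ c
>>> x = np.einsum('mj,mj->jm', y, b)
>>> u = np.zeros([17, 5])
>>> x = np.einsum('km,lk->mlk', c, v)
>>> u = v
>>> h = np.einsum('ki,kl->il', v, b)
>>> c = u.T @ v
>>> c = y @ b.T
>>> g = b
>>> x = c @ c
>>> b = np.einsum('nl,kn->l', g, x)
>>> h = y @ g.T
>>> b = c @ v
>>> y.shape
(17, 5)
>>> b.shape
(17, 31)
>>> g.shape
(17, 5)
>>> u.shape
(17, 31)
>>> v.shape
(17, 31)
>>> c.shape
(17, 17)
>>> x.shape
(17, 17)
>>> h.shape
(17, 17)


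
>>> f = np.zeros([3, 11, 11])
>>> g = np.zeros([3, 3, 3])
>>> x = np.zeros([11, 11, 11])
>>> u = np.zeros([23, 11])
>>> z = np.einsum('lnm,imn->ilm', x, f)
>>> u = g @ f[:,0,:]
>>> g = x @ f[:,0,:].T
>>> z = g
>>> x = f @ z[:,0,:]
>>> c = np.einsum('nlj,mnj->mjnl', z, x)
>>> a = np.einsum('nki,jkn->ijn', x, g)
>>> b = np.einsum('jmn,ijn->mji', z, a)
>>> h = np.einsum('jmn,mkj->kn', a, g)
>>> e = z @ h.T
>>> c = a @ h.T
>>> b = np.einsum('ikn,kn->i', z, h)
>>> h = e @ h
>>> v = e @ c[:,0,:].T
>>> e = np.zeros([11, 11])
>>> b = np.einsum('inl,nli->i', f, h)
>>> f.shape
(3, 11, 11)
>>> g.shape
(11, 11, 3)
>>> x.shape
(3, 11, 3)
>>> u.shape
(3, 3, 11)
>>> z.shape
(11, 11, 3)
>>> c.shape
(3, 11, 11)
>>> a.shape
(3, 11, 3)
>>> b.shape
(3,)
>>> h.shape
(11, 11, 3)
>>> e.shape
(11, 11)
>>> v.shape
(11, 11, 3)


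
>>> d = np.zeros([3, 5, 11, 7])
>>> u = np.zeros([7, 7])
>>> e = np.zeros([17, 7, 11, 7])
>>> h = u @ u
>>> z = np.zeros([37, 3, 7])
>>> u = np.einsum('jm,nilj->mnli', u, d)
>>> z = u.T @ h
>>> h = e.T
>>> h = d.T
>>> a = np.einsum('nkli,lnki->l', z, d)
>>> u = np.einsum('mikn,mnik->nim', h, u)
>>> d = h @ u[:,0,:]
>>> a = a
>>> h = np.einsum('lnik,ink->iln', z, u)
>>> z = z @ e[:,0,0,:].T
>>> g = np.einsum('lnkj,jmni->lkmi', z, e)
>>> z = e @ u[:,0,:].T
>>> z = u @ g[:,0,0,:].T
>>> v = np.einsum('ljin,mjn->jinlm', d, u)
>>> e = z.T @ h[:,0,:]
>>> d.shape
(7, 11, 5, 7)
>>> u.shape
(3, 11, 7)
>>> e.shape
(5, 11, 11)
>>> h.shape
(3, 5, 11)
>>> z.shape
(3, 11, 5)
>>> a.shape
(3,)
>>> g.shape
(5, 3, 7, 7)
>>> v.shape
(11, 5, 7, 7, 3)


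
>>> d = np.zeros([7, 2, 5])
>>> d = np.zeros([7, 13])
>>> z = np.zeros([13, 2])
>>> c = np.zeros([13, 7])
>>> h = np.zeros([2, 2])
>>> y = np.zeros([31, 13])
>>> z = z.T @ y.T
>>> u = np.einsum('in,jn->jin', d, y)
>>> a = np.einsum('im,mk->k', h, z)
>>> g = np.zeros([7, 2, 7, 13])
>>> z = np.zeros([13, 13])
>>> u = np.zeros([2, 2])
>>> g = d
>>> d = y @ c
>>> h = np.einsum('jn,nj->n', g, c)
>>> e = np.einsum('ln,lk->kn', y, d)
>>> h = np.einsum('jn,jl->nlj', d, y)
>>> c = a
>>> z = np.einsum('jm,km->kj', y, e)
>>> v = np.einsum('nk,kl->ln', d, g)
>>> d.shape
(31, 7)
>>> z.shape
(7, 31)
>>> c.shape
(31,)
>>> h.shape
(7, 13, 31)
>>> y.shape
(31, 13)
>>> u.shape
(2, 2)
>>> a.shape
(31,)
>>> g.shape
(7, 13)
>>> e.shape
(7, 13)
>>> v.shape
(13, 31)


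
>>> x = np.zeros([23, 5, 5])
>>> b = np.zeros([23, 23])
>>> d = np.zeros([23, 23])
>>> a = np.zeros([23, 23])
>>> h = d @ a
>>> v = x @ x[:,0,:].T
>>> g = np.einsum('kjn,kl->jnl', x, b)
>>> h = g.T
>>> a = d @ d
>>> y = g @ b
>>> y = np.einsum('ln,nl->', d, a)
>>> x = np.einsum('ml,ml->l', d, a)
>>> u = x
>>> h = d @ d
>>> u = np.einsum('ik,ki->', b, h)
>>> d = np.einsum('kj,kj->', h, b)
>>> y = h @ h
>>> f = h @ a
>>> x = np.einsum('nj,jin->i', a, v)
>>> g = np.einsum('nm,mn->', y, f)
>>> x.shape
(5,)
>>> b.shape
(23, 23)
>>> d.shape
()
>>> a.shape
(23, 23)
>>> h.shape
(23, 23)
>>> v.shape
(23, 5, 23)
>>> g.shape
()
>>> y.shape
(23, 23)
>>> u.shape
()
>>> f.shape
(23, 23)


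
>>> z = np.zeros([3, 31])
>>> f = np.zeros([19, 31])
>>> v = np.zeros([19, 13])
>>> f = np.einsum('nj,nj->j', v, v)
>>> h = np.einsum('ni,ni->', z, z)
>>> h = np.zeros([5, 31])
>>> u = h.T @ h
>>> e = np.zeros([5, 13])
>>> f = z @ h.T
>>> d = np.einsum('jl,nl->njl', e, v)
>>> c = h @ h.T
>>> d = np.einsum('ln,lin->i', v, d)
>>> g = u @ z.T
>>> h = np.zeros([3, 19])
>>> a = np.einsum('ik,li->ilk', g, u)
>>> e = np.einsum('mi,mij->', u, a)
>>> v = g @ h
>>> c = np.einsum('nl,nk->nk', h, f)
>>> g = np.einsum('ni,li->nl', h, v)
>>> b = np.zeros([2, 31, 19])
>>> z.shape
(3, 31)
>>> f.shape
(3, 5)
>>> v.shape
(31, 19)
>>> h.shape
(3, 19)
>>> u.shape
(31, 31)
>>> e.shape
()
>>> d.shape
(5,)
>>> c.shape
(3, 5)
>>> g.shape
(3, 31)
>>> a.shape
(31, 31, 3)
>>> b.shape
(2, 31, 19)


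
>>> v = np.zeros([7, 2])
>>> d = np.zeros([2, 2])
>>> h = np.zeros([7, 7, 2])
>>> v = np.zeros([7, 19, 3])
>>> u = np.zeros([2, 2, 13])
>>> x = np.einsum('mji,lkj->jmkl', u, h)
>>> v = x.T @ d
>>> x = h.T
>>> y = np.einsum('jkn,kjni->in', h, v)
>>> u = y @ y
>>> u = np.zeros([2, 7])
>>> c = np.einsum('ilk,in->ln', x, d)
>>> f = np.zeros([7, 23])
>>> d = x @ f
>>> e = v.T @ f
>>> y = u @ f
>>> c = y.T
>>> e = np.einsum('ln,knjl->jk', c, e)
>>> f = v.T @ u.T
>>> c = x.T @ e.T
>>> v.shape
(7, 7, 2, 2)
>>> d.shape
(2, 7, 23)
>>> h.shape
(7, 7, 2)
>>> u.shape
(2, 7)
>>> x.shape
(2, 7, 7)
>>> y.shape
(2, 23)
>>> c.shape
(7, 7, 7)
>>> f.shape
(2, 2, 7, 2)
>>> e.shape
(7, 2)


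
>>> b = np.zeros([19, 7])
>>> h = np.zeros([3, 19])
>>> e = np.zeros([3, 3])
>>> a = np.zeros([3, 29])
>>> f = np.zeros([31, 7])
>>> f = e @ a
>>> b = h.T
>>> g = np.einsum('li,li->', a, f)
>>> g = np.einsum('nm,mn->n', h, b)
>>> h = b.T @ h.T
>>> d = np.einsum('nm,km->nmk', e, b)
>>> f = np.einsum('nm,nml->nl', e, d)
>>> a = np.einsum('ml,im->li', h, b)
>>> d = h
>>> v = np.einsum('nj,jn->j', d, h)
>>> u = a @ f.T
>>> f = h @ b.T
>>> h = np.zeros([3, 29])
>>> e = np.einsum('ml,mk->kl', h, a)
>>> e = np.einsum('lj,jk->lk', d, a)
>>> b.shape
(19, 3)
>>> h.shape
(3, 29)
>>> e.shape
(3, 19)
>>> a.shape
(3, 19)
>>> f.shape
(3, 19)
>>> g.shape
(3,)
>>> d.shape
(3, 3)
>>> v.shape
(3,)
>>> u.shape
(3, 3)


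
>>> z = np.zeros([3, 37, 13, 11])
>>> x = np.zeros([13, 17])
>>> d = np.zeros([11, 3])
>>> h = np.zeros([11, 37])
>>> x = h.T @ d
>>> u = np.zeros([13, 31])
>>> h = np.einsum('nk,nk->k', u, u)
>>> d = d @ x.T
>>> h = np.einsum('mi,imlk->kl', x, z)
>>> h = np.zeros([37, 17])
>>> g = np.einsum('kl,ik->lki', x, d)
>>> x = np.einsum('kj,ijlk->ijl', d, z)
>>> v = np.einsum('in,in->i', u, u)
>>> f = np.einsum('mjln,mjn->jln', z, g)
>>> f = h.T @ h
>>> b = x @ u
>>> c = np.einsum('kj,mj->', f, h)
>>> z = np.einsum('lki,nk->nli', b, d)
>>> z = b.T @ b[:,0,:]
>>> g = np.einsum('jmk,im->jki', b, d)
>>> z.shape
(31, 37, 31)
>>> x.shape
(3, 37, 13)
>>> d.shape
(11, 37)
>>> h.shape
(37, 17)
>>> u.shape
(13, 31)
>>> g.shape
(3, 31, 11)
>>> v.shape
(13,)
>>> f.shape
(17, 17)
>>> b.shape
(3, 37, 31)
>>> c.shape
()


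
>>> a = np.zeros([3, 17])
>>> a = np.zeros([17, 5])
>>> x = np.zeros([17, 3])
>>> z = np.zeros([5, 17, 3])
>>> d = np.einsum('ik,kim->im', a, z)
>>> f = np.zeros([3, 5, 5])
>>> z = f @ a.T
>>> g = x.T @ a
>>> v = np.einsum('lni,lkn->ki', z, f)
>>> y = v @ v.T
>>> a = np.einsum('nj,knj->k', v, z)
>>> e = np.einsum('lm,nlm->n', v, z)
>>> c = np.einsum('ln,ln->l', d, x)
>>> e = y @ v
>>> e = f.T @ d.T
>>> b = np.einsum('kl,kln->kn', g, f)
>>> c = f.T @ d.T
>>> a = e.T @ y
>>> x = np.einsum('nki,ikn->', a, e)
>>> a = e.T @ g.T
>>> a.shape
(17, 5, 3)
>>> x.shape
()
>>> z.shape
(3, 5, 17)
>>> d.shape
(17, 3)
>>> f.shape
(3, 5, 5)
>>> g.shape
(3, 5)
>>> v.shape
(5, 17)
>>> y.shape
(5, 5)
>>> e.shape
(5, 5, 17)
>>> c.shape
(5, 5, 17)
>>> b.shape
(3, 5)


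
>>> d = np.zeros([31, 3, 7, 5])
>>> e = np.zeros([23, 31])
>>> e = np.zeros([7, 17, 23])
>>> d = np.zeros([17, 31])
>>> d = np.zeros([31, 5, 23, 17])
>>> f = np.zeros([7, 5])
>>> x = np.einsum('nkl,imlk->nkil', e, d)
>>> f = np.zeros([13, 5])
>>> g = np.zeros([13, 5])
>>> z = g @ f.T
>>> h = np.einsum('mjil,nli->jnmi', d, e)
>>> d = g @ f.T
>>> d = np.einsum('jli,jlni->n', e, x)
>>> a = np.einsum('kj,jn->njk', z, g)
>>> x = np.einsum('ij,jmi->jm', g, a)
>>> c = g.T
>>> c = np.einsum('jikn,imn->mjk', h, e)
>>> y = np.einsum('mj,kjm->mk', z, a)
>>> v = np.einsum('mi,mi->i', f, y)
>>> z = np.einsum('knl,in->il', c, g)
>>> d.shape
(31,)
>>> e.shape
(7, 17, 23)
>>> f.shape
(13, 5)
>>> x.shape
(5, 13)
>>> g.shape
(13, 5)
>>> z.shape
(13, 31)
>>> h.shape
(5, 7, 31, 23)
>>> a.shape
(5, 13, 13)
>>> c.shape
(17, 5, 31)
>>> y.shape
(13, 5)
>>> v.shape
(5,)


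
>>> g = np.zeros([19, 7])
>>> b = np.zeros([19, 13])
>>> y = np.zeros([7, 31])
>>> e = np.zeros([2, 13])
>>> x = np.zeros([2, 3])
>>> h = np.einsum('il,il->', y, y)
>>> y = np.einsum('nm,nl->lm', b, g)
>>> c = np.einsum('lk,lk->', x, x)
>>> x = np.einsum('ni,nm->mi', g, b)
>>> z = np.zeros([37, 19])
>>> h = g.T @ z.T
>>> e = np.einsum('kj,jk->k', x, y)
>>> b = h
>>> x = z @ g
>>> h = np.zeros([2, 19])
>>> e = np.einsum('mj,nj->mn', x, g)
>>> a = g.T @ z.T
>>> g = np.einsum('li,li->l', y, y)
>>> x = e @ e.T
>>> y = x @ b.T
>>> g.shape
(7,)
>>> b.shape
(7, 37)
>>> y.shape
(37, 7)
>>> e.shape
(37, 19)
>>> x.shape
(37, 37)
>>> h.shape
(2, 19)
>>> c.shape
()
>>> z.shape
(37, 19)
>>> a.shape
(7, 37)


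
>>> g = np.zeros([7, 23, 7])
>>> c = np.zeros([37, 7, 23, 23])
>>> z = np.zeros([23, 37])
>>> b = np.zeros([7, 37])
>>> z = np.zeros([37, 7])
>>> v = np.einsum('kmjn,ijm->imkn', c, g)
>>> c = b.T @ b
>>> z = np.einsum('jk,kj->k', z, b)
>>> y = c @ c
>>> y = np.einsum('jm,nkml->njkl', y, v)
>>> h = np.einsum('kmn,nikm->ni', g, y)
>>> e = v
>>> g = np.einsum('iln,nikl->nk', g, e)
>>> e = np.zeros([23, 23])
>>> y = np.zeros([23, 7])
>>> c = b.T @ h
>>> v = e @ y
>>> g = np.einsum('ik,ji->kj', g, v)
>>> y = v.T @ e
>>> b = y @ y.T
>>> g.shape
(37, 23)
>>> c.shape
(37, 37)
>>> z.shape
(7,)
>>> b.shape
(7, 7)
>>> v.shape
(23, 7)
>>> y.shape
(7, 23)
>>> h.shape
(7, 37)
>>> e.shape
(23, 23)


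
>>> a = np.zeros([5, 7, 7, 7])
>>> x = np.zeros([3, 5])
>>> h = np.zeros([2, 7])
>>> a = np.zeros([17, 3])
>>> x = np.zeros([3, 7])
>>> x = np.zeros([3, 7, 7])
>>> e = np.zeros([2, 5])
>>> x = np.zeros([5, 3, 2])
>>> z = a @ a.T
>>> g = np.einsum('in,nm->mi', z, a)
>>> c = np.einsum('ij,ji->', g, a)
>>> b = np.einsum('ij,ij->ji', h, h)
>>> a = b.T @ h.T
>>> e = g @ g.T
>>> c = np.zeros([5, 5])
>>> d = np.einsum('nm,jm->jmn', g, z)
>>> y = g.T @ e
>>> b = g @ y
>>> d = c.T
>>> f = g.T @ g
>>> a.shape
(2, 2)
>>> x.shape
(5, 3, 2)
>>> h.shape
(2, 7)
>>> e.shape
(3, 3)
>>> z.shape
(17, 17)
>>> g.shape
(3, 17)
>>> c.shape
(5, 5)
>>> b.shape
(3, 3)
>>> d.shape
(5, 5)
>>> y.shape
(17, 3)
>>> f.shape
(17, 17)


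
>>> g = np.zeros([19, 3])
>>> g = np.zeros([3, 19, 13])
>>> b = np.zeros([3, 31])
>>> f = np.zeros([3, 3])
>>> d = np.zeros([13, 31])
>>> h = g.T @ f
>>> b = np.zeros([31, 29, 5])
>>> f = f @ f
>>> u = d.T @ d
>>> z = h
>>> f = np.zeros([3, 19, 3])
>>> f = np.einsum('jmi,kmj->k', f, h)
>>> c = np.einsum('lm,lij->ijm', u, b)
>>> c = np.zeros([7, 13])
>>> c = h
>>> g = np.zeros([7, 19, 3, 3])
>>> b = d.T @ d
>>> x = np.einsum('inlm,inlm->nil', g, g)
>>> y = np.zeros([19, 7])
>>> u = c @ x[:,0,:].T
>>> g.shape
(7, 19, 3, 3)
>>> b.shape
(31, 31)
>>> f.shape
(13,)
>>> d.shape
(13, 31)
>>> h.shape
(13, 19, 3)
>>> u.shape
(13, 19, 19)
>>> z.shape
(13, 19, 3)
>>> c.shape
(13, 19, 3)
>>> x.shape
(19, 7, 3)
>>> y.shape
(19, 7)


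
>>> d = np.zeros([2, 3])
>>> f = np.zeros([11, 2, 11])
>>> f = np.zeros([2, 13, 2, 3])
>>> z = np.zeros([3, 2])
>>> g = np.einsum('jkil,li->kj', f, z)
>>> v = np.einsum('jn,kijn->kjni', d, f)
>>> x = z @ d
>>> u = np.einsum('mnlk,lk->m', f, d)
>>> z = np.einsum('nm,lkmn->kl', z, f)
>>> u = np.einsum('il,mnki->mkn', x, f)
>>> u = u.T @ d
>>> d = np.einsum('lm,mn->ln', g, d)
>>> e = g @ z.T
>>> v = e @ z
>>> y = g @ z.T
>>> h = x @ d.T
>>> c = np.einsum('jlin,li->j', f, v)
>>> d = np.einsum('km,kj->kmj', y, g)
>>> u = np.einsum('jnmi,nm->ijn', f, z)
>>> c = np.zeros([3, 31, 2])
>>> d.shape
(13, 13, 2)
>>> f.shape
(2, 13, 2, 3)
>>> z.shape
(13, 2)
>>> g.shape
(13, 2)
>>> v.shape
(13, 2)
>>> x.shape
(3, 3)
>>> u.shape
(3, 2, 13)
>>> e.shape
(13, 13)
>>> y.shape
(13, 13)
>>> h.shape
(3, 13)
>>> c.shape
(3, 31, 2)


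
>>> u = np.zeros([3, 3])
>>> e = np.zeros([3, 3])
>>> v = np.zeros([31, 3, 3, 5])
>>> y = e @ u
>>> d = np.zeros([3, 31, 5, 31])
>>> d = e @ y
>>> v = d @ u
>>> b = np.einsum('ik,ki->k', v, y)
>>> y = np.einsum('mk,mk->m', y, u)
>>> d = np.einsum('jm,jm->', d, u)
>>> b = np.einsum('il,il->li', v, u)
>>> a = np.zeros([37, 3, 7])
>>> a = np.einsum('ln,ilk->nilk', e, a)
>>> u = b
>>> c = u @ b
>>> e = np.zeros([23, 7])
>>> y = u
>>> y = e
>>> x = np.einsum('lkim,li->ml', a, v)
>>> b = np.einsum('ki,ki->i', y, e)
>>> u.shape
(3, 3)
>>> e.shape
(23, 7)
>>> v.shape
(3, 3)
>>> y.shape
(23, 7)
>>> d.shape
()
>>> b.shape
(7,)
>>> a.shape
(3, 37, 3, 7)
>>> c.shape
(3, 3)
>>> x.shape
(7, 3)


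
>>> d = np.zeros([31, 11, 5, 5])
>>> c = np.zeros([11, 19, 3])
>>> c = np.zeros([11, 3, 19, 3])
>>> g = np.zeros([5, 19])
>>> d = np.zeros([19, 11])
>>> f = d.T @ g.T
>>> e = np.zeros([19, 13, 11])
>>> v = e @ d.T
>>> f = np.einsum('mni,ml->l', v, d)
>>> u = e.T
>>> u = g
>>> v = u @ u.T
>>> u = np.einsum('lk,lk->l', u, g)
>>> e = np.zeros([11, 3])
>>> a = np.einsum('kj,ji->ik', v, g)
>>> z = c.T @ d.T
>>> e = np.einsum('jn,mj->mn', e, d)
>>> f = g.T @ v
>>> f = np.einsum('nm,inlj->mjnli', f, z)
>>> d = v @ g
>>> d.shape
(5, 19)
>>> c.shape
(11, 3, 19, 3)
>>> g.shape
(5, 19)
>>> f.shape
(5, 19, 19, 3, 3)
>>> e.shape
(19, 3)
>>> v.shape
(5, 5)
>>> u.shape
(5,)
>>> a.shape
(19, 5)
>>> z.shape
(3, 19, 3, 19)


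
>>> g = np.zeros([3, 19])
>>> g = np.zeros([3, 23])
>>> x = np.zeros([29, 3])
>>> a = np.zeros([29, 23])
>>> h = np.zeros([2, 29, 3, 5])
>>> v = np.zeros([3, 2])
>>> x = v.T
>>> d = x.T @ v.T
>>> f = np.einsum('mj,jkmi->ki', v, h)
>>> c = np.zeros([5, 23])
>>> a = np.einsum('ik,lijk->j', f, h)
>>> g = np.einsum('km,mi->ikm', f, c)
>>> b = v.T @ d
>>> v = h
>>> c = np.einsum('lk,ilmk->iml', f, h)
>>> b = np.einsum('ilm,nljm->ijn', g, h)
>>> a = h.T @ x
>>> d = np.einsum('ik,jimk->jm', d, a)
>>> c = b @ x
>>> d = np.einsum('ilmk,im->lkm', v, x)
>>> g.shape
(23, 29, 5)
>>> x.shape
(2, 3)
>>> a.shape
(5, 3, 29, 3)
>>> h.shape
(2, 29, 3, 5)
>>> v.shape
(2, 29, 3, 5)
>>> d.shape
(29, 5, 3)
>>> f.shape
(29, 5)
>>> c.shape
(23, 3, 3)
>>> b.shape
(23, 3, 2)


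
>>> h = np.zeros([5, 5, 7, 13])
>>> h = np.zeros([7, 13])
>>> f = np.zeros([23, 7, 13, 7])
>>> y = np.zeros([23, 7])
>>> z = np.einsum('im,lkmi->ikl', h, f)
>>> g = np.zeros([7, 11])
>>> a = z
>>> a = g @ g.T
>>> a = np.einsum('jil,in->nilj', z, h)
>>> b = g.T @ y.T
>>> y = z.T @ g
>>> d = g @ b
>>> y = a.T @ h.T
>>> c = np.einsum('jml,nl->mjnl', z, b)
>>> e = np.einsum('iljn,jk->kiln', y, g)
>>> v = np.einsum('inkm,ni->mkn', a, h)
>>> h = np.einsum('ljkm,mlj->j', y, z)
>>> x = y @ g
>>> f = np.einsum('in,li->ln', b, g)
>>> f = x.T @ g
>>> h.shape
(23,)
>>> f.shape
(11, 7, 23, 11)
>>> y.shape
(7, 23, 7, 7)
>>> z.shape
(7, 7, 23)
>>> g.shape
(7, 11)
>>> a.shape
(13, 7, 23, 7)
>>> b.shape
(11, 23)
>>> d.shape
(7, 23)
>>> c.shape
(7, 7, 11, 23)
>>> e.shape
(11, 7, 23, 7)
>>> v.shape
(7, 23, 7)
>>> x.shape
(7, 23, 7, 11)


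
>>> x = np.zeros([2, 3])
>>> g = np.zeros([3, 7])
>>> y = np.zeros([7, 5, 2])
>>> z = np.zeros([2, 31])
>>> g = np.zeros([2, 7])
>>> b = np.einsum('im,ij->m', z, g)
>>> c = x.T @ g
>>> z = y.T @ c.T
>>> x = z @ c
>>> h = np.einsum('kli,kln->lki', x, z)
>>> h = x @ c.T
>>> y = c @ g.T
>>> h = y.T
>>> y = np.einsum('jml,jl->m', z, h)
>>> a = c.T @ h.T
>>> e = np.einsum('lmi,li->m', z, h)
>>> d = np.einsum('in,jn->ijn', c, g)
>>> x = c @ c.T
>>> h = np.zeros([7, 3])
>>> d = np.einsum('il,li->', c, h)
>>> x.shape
(3, 3)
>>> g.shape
(2, 7)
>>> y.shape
(5,)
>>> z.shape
(2, 5, 3)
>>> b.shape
(31,)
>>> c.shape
(3, 7)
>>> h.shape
(7, 3)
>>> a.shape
(7, 2)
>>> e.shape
(5,)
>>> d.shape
()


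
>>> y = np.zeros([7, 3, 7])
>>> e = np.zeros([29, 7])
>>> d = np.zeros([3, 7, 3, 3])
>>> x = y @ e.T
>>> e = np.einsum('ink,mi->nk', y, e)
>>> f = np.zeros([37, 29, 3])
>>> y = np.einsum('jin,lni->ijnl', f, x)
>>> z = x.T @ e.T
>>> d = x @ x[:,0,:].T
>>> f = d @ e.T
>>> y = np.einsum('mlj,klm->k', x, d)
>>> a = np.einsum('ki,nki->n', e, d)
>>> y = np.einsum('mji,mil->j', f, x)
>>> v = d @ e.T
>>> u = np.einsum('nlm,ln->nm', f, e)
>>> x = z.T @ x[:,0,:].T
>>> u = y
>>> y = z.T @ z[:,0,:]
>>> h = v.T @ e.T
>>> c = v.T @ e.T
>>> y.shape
(3, 3, 3)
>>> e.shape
(3, 7)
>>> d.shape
(7, 3, 7)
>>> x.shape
(3, 3, 7)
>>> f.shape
(7, 3, 3)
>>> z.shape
(29, 3, 3)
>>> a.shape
(7,)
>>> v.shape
(7, 3, 3)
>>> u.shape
(3,)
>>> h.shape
(3, 3, 3)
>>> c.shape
(3, 3, 3)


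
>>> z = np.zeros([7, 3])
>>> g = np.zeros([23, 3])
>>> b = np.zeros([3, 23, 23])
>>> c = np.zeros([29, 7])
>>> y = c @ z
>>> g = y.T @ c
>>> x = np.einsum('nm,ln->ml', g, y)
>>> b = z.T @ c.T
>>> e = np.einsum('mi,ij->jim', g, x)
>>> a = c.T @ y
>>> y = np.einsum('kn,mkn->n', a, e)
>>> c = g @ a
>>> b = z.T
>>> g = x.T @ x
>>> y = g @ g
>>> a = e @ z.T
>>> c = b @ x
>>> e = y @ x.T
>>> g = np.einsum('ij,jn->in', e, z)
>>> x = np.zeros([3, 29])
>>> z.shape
(7, 3)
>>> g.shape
(29, 3)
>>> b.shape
(3, 7)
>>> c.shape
(3, 29)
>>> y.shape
(29, 29)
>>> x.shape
(3, 29)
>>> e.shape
(29, 7)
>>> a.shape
(29, 7, 7)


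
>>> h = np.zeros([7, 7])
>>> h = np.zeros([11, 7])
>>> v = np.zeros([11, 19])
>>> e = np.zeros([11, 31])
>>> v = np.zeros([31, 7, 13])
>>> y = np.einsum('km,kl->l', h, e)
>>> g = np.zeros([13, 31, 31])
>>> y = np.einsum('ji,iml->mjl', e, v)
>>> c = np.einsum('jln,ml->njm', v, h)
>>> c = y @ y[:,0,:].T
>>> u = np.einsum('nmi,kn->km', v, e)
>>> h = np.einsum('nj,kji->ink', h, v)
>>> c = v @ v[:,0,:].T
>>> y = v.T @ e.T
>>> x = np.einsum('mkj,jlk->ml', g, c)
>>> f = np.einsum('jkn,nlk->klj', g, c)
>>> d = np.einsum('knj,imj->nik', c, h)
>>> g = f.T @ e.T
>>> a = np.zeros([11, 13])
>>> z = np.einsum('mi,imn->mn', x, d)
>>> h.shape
(13, 11, 31)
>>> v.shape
(31, 7, 13)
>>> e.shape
(11, 31)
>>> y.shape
(13, 7, 11)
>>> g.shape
(13, 7, 11)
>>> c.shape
(31, 7, 31)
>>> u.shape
(11, 7)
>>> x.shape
(13, 7)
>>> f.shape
(31, 7, 13)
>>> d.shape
(7, 13, 31)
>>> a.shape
(11, 13)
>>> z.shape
(13, 31)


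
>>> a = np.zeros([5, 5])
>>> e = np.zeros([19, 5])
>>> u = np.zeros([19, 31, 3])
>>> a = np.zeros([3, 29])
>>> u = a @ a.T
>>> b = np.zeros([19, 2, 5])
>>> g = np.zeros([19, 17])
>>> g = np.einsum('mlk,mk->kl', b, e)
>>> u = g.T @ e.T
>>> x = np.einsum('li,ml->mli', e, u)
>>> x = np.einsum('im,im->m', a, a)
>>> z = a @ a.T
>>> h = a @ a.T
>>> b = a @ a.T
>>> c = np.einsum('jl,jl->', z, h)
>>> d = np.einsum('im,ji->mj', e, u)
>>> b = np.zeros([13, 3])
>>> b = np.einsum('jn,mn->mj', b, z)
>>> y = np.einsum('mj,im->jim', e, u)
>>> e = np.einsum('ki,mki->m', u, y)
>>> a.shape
(3, 29)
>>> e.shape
(5,)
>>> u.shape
(2, 19)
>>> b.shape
(3, 13)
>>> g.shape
(5, 2)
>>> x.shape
(29,)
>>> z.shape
(3, 3)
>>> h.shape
(3, 3)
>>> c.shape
()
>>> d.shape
(5, 2)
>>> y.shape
(5, 2, 19)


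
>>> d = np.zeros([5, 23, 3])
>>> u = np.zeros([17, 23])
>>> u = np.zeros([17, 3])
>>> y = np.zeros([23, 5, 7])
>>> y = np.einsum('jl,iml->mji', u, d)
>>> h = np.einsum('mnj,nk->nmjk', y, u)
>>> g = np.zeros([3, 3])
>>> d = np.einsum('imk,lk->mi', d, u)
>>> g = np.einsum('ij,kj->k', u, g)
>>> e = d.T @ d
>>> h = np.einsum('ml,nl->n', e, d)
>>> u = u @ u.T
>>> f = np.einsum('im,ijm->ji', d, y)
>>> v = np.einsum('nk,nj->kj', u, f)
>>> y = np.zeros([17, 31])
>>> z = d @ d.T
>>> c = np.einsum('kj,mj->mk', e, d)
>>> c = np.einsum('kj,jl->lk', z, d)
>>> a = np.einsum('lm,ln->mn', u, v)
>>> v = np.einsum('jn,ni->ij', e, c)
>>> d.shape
(23, 5)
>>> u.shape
(17, 17)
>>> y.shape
(17, 31)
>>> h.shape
(23,)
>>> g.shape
(3,)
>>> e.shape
(5, 5)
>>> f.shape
(17, 23)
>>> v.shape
(23, 5)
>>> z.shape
(23, 23)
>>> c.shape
(5, 23)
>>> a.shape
(17, 23)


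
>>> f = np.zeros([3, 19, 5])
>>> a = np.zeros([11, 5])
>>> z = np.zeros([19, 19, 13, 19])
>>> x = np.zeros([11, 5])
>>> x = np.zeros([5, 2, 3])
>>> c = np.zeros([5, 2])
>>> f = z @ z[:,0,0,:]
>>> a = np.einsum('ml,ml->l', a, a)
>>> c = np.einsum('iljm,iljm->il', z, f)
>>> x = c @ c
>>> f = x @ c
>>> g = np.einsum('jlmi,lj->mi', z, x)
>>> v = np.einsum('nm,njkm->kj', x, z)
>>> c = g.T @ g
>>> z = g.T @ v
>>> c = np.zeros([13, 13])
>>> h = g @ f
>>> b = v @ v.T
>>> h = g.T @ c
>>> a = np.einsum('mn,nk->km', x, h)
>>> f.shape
(19, 19)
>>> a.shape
(13, 19)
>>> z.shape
(19, 19)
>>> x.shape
(19, 19)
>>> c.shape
(13, 13)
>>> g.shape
(13, 19)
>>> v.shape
(13, 19)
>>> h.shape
(19, 13)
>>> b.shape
(13, 13)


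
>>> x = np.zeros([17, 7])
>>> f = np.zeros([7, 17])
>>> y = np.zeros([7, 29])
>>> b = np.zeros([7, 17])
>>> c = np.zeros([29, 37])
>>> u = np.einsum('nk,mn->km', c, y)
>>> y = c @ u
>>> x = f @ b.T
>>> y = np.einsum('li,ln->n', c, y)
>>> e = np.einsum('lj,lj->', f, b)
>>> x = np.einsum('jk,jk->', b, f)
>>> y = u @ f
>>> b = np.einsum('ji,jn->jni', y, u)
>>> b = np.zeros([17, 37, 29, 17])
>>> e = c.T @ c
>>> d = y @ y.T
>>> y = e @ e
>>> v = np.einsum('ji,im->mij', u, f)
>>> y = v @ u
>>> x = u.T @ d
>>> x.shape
(7, 37)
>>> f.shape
(7, 17)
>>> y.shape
(17, 7, 7)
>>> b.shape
(17, 37, 29, 17)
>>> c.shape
(29, 37)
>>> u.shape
(37, 7)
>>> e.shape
(37, 37)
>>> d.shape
(37, 37)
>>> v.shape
(17, 7, 37)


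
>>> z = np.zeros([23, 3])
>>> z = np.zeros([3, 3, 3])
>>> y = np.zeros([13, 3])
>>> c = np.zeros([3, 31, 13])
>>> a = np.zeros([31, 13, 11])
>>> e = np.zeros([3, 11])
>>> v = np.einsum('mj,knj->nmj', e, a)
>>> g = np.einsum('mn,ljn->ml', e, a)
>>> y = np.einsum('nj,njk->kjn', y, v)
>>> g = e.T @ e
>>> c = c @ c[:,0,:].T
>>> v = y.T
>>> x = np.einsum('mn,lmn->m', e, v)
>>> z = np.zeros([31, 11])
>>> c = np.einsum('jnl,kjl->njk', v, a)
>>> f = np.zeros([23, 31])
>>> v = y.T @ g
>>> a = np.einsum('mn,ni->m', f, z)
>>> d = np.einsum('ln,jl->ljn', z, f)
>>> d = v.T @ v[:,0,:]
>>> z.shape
(31, 11)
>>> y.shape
(11, 3, 13)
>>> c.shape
(3, 13, 31)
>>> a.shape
(23,)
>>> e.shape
(3, 11)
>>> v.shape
(13, 3, 11)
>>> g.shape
(11, 11)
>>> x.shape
(3,)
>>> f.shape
(23, 31)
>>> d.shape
(11, 3, 11)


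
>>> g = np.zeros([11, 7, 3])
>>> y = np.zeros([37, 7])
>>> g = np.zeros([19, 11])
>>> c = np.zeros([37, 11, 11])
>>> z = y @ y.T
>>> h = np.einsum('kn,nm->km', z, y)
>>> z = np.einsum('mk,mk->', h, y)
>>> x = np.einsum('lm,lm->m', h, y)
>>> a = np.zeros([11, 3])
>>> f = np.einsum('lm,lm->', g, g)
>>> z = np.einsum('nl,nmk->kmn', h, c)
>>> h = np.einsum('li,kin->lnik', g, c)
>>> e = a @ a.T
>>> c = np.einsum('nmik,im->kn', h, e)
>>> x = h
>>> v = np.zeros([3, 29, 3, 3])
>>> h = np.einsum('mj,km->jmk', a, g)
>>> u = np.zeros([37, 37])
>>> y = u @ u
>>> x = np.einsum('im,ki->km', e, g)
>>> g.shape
(19, 11)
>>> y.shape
(37, 37)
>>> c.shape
(37, 19)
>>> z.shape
(11, 11, 37)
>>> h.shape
(3, 11, 19)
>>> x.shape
(19, 11)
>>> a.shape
(11, 3)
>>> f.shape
()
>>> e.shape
(11, 11)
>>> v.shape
(3, 29, 3, 3)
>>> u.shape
(37, 37)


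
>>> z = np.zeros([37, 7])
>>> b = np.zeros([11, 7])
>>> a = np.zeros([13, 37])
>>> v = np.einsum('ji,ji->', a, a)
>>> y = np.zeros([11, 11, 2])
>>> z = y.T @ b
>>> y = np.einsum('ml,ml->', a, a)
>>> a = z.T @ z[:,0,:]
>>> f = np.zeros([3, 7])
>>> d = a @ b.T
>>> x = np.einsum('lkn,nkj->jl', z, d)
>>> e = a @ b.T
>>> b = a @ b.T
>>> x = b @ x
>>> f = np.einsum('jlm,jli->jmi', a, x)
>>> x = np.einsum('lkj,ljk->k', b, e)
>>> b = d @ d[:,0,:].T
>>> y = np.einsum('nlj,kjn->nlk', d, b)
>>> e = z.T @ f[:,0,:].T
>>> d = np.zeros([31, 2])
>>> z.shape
(2, 11, 7)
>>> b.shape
(7, 11, 7)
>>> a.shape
(7, 11, 7)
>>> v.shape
()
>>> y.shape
(7, 11, 7)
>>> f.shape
(7, 7, 2)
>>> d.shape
(31, 2)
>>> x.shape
(11,)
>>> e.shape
(7, 11, 7)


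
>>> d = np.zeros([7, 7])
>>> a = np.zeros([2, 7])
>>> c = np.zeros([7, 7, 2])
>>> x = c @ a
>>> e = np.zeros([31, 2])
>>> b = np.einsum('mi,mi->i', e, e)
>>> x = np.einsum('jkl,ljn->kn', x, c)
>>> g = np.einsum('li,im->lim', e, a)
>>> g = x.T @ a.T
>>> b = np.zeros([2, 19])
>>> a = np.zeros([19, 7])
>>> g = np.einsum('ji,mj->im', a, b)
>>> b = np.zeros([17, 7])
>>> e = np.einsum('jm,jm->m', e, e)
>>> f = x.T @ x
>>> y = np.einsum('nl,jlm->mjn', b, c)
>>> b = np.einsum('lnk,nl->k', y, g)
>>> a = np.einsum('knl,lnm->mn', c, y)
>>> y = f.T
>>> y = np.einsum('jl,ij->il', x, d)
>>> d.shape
(7, 7)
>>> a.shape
(17, 7)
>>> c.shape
(7, 7, 2)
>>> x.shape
(7, 2)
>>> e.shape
(2,)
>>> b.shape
(17,)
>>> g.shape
(7, 2)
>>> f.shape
(2, 2)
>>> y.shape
(7, 2)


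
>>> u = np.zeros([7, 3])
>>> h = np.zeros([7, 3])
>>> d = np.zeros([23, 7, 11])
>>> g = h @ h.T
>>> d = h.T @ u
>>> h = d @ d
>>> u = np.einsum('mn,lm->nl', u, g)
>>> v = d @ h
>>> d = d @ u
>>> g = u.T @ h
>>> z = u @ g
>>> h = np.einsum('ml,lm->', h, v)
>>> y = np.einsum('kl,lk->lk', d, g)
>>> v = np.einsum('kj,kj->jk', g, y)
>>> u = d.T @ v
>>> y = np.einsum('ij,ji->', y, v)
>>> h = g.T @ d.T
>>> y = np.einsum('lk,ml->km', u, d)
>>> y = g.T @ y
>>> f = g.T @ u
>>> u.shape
(7, 7)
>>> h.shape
(3, 3)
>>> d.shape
(3, 7)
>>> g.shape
(7, 3)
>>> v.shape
(3, 7)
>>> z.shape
(3, 3)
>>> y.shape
(3, 3)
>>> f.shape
(3, 7)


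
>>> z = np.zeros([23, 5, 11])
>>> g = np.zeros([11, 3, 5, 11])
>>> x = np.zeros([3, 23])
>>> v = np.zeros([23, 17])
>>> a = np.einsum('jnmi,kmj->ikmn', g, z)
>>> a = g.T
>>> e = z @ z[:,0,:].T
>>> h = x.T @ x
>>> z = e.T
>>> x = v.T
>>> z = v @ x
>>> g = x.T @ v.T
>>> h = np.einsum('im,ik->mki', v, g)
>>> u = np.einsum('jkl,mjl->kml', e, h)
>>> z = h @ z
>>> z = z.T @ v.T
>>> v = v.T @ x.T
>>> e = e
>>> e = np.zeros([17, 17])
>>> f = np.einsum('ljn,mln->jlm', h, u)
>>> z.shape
(23, 23, 23)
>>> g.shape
(23, 23)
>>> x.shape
(17, 23)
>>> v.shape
(17, 17)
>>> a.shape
(11, 5, 3, 11)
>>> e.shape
(17, 17)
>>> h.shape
(17, 23, 23)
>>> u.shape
(5, 17, 23)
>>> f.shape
(23, 17, 5)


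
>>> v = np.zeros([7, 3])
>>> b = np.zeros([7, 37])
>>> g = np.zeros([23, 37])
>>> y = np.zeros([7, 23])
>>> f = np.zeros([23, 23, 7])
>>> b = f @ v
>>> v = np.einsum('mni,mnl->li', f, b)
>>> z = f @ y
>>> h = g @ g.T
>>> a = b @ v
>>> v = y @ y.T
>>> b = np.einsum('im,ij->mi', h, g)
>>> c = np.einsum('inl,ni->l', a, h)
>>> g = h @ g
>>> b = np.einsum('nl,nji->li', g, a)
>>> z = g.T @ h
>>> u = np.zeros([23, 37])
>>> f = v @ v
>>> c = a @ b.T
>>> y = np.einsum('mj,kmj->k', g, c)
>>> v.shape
(7, 7)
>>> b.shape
(37, 7)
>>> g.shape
(23, 37)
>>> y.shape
(23,)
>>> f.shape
(7, 7)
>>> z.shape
(37, 23)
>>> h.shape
(23, 23)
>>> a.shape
(23, 23, 7)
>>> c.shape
(23, 23, 37)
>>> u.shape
(23, 37)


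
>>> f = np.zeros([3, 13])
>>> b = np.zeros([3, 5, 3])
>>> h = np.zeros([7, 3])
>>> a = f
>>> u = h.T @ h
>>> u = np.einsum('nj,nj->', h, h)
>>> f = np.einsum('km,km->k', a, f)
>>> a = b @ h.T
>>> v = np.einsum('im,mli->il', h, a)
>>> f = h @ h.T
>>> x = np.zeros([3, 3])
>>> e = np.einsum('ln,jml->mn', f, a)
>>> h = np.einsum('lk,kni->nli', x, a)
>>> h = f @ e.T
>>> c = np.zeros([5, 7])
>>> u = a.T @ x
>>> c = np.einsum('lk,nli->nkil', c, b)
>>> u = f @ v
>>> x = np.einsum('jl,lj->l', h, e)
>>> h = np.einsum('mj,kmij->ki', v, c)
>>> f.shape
(7, 7)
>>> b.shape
(3, 5, 3)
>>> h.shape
(3, 3)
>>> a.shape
(3, 5, 7)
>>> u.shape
(7, 5)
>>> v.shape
(7, 5)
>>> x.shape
(5,)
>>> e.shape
(5, 7)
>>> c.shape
(3, 7, 3, 5)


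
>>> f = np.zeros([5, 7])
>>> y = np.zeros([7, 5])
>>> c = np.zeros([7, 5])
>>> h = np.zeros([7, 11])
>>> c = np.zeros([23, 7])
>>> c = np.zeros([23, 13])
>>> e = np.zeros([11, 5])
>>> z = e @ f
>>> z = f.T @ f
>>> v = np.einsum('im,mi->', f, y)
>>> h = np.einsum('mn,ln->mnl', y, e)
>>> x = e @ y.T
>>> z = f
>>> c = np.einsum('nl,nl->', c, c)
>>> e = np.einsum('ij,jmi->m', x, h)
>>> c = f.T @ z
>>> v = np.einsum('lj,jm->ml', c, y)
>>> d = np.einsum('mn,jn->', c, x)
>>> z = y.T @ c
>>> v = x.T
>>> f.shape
(5, 7)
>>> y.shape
(7, 5)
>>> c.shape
(7, 7)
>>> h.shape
(7, 5, 11)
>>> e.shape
(5,)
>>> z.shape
(5, 7)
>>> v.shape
(7, 11)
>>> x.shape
(11, 7)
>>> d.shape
()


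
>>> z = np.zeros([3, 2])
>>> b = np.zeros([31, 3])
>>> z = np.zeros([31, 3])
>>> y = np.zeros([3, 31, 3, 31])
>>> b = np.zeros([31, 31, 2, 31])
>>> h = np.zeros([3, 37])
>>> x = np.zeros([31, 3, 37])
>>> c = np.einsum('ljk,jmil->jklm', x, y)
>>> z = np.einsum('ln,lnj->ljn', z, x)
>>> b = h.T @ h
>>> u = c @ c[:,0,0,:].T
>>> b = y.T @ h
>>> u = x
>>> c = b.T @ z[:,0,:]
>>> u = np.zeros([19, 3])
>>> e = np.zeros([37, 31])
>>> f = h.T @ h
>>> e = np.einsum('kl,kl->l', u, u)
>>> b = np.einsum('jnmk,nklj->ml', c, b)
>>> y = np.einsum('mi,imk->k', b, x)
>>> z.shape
(31, 37, 3)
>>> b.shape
(3, 31)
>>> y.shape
(37,)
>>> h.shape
(3, 37)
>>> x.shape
(31, 3, 37)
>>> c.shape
(37, 31, 3, 3)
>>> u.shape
(19, 3)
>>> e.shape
(3,)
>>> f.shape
(37, 37)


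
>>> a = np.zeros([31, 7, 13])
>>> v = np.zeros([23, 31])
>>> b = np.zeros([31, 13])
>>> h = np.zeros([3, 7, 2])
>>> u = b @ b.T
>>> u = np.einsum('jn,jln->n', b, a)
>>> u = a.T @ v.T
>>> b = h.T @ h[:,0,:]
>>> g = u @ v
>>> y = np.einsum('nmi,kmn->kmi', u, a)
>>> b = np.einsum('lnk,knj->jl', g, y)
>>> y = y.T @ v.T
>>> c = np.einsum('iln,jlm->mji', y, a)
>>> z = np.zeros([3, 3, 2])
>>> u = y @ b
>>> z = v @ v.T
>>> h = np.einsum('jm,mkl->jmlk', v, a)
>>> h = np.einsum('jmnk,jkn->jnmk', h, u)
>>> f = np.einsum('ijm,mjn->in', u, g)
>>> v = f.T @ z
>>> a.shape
(31, 7, 13)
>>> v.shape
(31, 23)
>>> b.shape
(23, 13)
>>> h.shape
(23, 13, 31, 7)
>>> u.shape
(23, 7, 13)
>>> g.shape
(13, 7, 31)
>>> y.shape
(23, 7, 23)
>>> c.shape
(13, 31, 23)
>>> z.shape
(23, 23)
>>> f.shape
(23, 31)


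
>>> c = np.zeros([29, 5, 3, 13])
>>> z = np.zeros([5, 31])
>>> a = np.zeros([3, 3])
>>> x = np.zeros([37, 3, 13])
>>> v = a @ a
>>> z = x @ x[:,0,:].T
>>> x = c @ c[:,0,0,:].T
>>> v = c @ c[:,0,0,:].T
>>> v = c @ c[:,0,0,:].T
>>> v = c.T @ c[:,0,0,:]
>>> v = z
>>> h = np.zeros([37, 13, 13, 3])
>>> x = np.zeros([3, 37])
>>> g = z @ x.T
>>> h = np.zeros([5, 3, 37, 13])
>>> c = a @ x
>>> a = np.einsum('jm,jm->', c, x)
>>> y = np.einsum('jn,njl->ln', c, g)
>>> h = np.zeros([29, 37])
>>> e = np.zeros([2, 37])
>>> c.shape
(3, 37)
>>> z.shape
(37, 3, 37)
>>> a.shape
()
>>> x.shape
(3, 37)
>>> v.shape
(37, 3, 37)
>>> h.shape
(29, 37)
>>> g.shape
(37, 3, 3)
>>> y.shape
(3, 37)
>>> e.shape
(2, 37)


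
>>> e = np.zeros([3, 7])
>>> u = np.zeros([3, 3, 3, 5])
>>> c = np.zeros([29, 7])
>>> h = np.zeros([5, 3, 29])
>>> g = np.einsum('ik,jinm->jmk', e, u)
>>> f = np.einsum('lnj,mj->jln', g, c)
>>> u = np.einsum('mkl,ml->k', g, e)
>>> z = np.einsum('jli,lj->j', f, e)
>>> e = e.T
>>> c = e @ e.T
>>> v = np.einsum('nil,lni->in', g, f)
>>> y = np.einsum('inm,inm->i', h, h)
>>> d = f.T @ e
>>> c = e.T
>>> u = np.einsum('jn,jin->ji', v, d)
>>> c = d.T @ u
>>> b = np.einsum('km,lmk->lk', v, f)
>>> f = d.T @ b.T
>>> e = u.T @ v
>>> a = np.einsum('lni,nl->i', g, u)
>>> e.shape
(3, 3)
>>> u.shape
(5, 3)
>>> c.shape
(3, 3, 3)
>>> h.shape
(5, 3, 29)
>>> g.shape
(3, 5, 7)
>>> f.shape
(3, 3, 7)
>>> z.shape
(7,)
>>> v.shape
(5, 3)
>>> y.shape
(5,)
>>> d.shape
(5, 3, 3)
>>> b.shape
(7, 5)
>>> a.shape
(7,)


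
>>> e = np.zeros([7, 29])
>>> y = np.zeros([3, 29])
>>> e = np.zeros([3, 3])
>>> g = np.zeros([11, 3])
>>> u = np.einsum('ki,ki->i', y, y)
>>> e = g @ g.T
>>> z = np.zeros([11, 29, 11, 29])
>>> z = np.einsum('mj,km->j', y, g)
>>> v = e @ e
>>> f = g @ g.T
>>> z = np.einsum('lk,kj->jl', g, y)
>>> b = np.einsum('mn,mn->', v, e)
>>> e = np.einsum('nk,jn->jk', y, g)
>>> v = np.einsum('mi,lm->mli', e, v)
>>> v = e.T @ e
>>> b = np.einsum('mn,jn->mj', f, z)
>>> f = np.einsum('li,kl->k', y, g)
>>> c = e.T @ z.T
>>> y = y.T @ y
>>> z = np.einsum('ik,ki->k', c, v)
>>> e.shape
(11, 29)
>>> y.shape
(29, 29)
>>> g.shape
(11, 3)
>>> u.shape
(29,)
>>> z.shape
(29,)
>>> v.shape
(29, 29)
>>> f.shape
(11,)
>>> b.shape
(11, 29)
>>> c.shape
(29, 29)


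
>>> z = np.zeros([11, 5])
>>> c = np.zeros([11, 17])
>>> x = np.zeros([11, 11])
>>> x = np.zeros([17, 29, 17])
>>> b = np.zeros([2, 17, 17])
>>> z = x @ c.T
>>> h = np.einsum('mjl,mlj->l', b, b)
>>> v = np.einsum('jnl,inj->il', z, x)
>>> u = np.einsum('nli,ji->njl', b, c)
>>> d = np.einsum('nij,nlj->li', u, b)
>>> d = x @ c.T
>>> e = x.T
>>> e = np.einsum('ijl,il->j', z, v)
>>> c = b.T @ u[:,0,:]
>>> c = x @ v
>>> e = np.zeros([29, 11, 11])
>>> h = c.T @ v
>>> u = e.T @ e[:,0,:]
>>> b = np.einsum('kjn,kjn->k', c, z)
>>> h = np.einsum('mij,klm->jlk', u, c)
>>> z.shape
(17, 29, 11)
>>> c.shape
(17, 29, 11)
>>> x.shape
(17, 29, 17)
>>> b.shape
(17,)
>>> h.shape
(11, 29, 17)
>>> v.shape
(17, 11)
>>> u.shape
(11, 11, 11)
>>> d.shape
(17, 29, 11)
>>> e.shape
(29, 11, 11)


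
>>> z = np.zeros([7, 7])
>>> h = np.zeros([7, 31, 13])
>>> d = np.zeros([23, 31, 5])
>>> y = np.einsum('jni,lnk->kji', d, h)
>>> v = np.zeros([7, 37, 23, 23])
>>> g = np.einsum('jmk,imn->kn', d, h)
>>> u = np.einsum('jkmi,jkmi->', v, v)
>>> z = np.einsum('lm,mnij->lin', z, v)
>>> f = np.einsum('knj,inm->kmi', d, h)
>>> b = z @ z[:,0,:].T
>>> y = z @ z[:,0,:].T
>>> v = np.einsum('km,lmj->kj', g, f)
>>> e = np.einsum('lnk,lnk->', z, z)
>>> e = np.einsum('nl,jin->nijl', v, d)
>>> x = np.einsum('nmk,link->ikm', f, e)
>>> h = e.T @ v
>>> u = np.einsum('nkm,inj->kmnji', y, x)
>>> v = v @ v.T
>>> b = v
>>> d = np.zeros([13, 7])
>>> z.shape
(7, 23, 37)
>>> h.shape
(7, 23, 31, 7)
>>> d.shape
(13, 7)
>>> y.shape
(7, 23, 7)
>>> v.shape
(5, 5)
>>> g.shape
(5, 13)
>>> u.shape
(23, 7, 7, 13, 31)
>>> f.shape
(23, 13, 7)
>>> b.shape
(5, 5)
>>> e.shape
(5, 31, 23, 7)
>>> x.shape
(31, 7, 13)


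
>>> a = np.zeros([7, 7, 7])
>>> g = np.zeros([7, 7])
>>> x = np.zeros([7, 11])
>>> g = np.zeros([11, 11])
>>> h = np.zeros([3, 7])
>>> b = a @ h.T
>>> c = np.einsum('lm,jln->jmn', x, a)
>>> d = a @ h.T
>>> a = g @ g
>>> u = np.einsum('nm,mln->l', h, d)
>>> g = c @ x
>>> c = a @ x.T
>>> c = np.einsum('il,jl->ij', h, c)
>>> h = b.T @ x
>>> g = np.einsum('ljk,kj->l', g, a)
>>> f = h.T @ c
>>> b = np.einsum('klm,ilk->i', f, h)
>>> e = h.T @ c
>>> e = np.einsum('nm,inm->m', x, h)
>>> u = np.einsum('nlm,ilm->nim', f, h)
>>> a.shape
(11, 11)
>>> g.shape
(7,)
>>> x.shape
(7, 11)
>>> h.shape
(3, 7, 11)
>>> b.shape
(3,)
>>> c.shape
(3, 11)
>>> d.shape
(7, 7, 3)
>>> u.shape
(11, 3, 11)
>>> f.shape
(11, 7, 11)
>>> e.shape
(11,)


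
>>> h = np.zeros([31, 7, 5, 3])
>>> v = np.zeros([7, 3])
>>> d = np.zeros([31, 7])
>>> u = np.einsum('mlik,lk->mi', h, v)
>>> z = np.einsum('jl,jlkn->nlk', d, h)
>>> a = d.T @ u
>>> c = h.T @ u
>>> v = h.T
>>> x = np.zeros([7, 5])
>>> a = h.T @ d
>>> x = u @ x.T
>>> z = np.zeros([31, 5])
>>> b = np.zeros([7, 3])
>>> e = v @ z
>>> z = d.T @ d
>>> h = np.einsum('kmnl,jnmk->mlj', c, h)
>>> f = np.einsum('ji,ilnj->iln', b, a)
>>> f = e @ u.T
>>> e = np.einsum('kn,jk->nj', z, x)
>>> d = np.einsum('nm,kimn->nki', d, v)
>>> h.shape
(5, 5, 31)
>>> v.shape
(3, 5, 7, 31)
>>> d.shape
(31, 3, 5)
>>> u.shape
(31, 5)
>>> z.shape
(7, 7)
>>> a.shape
(3, 5, 7, 7)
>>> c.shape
(3, 5, 7, 5)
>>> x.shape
(31, 7)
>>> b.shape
(7, 3)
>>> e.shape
(7, 31)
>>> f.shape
(3, 5, 7, 31)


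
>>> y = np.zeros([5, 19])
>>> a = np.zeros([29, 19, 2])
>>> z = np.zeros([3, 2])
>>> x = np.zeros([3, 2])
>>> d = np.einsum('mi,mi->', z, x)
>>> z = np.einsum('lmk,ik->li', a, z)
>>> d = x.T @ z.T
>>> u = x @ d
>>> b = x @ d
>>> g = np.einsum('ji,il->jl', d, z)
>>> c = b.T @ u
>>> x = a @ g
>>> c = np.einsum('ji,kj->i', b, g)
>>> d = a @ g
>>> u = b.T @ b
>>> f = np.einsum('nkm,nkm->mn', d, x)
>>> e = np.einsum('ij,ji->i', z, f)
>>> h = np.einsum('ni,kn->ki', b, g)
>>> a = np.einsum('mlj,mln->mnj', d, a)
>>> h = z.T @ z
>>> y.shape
(5, 19)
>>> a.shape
(29, 2, 3)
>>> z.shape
(29, 3)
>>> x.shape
(29, 19, 3)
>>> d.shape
(29, 19, 3)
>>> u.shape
(29, 29)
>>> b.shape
(3, 29)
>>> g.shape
(2, 3)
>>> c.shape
(29,)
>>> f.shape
(3, 29)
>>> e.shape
(29,)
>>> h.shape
(3, 3)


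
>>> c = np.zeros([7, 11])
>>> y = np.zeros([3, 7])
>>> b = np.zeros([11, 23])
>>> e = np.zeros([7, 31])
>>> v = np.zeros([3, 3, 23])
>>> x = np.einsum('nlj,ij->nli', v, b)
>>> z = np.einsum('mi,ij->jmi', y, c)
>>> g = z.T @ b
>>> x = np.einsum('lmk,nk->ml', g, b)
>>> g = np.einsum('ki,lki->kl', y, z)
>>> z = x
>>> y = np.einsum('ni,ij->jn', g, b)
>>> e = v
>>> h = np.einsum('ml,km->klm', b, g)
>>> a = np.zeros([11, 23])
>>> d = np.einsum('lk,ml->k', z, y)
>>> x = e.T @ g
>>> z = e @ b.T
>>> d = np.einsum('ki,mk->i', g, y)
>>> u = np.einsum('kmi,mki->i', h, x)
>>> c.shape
(7, 11)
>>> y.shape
(23, 3)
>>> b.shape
(11, 23)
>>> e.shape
(3, 3, 23)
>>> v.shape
(3, 3, 23)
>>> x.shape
(23, 3, 11)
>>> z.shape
(3, 3, 11)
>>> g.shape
(3, 11)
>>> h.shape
(3, 23, 11)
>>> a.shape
(11, 23)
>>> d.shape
(11,)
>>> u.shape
(11,)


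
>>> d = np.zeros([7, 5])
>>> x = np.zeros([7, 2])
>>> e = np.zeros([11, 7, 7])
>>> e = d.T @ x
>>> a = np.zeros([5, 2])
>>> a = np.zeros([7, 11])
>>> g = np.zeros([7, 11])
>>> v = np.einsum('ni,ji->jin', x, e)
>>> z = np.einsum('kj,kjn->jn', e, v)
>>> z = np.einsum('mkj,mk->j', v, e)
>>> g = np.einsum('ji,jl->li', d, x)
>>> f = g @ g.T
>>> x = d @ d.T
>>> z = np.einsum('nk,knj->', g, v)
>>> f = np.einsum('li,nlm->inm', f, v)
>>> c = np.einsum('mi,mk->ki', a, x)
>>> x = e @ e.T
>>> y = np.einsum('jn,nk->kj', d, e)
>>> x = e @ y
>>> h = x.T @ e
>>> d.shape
(7, 5)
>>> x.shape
(5, 7)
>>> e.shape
(5, 2)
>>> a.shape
(7, 11)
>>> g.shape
(2, 5)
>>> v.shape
(5, 2, 7)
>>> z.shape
()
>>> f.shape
(2, 5, 7)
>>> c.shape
(7, 11)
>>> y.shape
(2, 7)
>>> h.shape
(7, 2)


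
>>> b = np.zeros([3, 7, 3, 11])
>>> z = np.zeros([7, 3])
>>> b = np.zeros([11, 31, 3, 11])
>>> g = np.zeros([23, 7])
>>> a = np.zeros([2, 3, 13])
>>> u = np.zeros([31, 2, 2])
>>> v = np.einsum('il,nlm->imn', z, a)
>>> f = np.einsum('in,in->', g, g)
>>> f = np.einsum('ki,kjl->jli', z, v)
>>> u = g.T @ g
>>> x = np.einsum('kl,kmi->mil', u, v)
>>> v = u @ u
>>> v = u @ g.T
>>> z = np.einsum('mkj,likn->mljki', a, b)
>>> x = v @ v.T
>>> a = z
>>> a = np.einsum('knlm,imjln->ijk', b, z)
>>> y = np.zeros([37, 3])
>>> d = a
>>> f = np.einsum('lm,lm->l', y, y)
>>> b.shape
(11, 31, 3, 11)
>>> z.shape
(2, 11, 13, 3, 31)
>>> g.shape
(23, 7)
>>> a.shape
(2, 13, 11)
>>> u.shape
(7, 7)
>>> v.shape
(7, 23)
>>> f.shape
(37,)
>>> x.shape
(7, 7)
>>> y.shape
(37, 3)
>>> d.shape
(2, 13, 11)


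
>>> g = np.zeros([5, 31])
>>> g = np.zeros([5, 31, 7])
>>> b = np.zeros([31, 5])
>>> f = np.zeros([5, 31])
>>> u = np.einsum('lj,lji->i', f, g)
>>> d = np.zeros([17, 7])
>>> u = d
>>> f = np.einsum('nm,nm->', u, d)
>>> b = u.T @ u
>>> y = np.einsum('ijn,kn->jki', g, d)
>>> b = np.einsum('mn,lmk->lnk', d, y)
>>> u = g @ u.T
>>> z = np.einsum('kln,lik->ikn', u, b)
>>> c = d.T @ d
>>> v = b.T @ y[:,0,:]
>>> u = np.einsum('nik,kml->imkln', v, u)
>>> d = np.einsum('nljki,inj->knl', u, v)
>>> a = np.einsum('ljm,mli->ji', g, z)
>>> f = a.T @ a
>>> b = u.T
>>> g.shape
(5, 31, 7)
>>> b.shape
(5, 17, 5, 31, 7)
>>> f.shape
(17, 17)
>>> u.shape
(7, 31, 5, 17, 5)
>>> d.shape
(17, 7, 31)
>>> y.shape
(31, 17, 5)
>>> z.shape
(7, 5, 17)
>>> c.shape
(7, 7)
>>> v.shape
(5, 7, 5)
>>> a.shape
(31, 17)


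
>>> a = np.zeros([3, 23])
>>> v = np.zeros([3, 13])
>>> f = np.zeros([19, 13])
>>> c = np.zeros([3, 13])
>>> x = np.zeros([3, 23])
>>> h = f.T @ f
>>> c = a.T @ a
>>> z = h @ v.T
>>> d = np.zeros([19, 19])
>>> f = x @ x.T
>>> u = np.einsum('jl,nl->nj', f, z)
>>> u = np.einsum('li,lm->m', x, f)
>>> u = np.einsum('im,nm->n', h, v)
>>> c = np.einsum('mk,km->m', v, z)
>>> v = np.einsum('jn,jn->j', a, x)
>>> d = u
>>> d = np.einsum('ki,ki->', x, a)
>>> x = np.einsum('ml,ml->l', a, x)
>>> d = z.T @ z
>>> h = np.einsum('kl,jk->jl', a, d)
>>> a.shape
(3, 23)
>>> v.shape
(3,)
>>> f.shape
(3, 3)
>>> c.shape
(3,)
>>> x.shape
(23,)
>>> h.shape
(3, 23)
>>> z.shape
(13, 3)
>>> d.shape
(3, 3)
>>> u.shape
(3,)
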